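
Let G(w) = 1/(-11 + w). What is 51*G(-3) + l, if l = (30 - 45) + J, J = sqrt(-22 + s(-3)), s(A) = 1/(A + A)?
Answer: -261/14 + I*sqrt(798)/6 ≈ -18.643 + 4.7082*I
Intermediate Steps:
s(A) = 1/(2*A)
J = I*sqrt(798)/6 (J = sqrt(-22 + (1/2)/(-3)) = sqrt(-22 + (1/2)*(-1/3)) = sqrt(-22 - 1/6) = sqrt(-133/6) = I*sqrt(798)/6 ≈ 4.7081*I)
l = -15 + I*sqrt(798)/6 (l = (30 - 45) + I*sqrt(798)/6 = -15 + I*sqrt(798)/6 ≈ -15.0 + 4.7082*I)
51*G(-3) + l = 51/(-11 - 3) + (-15 + I*sqrt(798)/6) = 51/(-14) + (-15 + I*sqrt(798)/6) = 51*(-1/14) + (-15 + I*sqrt(798)/6) = -51/14 + (-15 + I*sqrt(798)/6) = -261/14 + I*sqrt(798)/6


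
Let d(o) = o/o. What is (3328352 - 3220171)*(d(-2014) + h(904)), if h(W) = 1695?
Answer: 183474976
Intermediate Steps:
d(o) = 1
(3328352 - 3220171)*(d(-2014) + h(904)) = (3328352 - 3220171)*(1 + 1695) = 108181*1696 = 183474976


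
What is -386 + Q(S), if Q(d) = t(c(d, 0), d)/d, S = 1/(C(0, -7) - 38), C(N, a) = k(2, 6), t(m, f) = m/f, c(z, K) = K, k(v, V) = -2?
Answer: -386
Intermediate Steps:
C(N, a) = -2
S = -1/40 (S = 1/(-2 - 38) = 1/(-40) = -1/40 ≈ -0.025000)
Q(d) = 0 (Q(d) = (0/d)/d = 0/d = 0)
-386 + Q(S) = -386 + 0 = -386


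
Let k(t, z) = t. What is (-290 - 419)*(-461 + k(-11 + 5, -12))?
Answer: 331103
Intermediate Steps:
(-290 - 419)*(-461 + k(-11 + 5, -12)) = (-290 - 419)*(-461 + (-11 + 5)) = -709*(-461 - 6) = -709*(-467) = 331103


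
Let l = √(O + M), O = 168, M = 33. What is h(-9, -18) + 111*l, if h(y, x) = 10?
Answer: 10 + 111*√201 ≈ 1583.7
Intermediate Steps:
l = √201 (l = √(168 + 33) = √201 ≈ 14.177)
h(-9, -18) + 111*l = 10 + 111*√201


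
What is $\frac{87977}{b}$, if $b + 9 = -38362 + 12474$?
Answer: $- \frac{87977}{25897} \approx -3.3972$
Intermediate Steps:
$b = -25897$ ($b = -9 + \left(-38362 + 12474\right) = -9 - 25888 = -25897$)
$\frac{87977}{b} = \frac{87977}{-25897} = 87977 \left(- \frac{1}{25897}\right) = - \frac{87977}{25897}$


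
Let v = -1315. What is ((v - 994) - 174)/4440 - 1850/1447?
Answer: -11806901/6424680 ≈ -1.8377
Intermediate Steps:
((v - 994) - 174)/4440 - 1850/1447 = ((-1315 - 994) - 174)/4440 - 1850/1447 = (-2309 - 174)*(1/4440) - 1850*1/1447 = -2483*1/4440 - 1850/1447 = -2483/4440 - 1850/1447 = -11806901/6424680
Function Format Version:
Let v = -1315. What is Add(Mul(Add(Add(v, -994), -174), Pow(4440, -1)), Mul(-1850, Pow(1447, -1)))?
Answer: Rational(-11806901, 6424680) ≈ -1.8377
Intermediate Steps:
Add(Mul(Add(Add(v, -994), -174), Pow(4440, -1)), Mul(-1850, Pow(1447, -1))) = Add(Mul(Add(Add(-1315, -994), -174), Pow(4440, -1)), Mul(-1850, Pow(1447, -1))) = Add(Mul(Add(-2309, -174), Rational(1, 4440)), Mul(-1850, Rational(1, 1447))) = Add(Mul(-2483, Rational(1, 4440)), Rational(-1850, 1447)) = Add(Rational(-2483, 4440), Rational(-1850, 1447)) = Rational(-11806901, 6424680)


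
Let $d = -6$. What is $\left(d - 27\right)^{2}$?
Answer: $1089$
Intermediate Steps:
$\left(d - 27\right)^{2} = \left(-6 - 27\right)^{2} = \left(-33\right)^{2} = 1089$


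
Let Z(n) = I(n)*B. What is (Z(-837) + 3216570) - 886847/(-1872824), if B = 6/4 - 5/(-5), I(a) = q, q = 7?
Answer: 6024103154947/1872824 ≈ 3.2166e+6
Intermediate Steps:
I(a) = 7
B = 5/2 (B = 6*(¼) - 5*(-⅕) = 3/2 + 1 = 5/2 ≈ 2.5000)
Z(n) = 35/2 (Z(n) = 7*(5/2) = 35/2)
(Z(-837) + 3216570) - 886847/(-1872824) = (35/2 + 3216570) - 886847/(-1872824) = 6433175/2 - 886847*(-1/1872824) = 6433175/2 + 886847/1872824 = 6024103154947/1872824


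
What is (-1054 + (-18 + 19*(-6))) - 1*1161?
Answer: -2347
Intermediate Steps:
(-1054 + (-18 + 19*(-6))) - 1*1161 = (-1054 + (-18 - 114)) - 1161 = (-1054 - 132) - 1161 = -1186 - 1161 = -2347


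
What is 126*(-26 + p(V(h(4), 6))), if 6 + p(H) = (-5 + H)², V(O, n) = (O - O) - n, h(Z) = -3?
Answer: 11214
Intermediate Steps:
V(O, n) = -n (V(O, n) = 0 - n = -n)
p(H) = -6 + (-5 + H)²
126*(-26 + p(V(h(4), 6))) = 126*(-26 + (-6 + (-5 - 1*6)²)) = 126*(-26 + (-6 + (-5 - 6)²)) = 126*(-26 + (-6 + (-11)²)) = 126*(-26 + (-6 + 121)) = 126*(-26 + 115) = 126*89 = 11214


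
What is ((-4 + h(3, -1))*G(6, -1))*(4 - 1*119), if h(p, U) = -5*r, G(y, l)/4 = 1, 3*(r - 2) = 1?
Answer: 21620/3 ≈ 7206.7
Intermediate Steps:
r = 7/3 (r = 2 + (⅓)*1 = 2 + ⅓ = 7/3 ≈ 2.3333)
G(y, l) = 4 (G(y, l) = 4*1 = 4)
h(p, U) = -35/3 (h(p, U) = -5*7/3 = -35/3)
((-4 + h(3, -1))*G(6, -1))*(4 - 1*119) = ((-4 - 35/3)*4)*(4 - 1*119) = (-47/3*4)*(4 - 119) = -188/3*(-115) = 21620/3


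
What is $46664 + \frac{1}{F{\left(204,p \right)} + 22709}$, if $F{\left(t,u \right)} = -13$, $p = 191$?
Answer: $\frac{1059086145}{22696} \approx 46664.0$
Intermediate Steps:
$46664 + \frac{1}{F{\left(204,p \right)} + 22709} = 46664 + \frac{1}{-13 + 22709} = 46664 + \frac{1}{22696} = \frac{1059086145}{22696}$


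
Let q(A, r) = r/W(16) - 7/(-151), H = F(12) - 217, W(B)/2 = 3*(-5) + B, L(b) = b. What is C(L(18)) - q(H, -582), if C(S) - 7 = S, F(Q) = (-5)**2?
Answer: 47709/151 ≈ 315.95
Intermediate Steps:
W(B) = -30 + 2*B (W(B) = 2*(3*(-5) + B) = 2*(-15 + B) = -30 + 2*B)
F(Q) = 25
C(S) = 7 + S
H = -192 (H = 25 - 217 = -192)
q(A, r) = 7/151 + r/2 (q(A, r) = r/(-30 + 2*16) - 7/(-151) = r/(-30 + 32) - 7*(-1/151) = r/2 + 7/151 = 7/151 + r/2)
C(L(18)) - q(H, -582) = (7 + 18) - (7/151 + (1/2)*(-582)) = 25 - (7/151 - 291) = 25 - 1*(-43934/151) = 25 + 43934/151 = 47709/151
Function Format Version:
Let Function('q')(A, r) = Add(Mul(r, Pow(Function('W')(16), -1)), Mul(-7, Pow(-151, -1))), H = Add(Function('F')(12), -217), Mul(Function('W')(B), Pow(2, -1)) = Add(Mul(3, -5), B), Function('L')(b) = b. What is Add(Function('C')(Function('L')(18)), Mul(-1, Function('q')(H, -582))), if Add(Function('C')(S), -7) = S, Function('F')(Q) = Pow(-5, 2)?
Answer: Rational(47709, 151) ≈ 315.95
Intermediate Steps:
Function('W')(B) = Add(-30, Mul(2, B)) (Function('W')(B) = Mul(2, Add(Mul(3, -5), B)) = Mul(2, Add(-15, B)) = Add(-30, Mul(2, B)))
Function('F')(Q) = 25
Function('C')(S) = Add(7, S)
H = -192 (H = Add(25, -217) = -192)
Function('q')(A, r) = Add(Rational(7, 151), Mul(Rational(1, 2), r)) (Function('q')(A, r) = Add(Mul(r, Pow(Add(-30, Mul(2, 16)), -1)), Mul(-7, Pow(-151, -1))) = Add(Mul(r, Pow(Add(-30, 32), -1)), Mul(-7, Rational(-1, 151))) = Add(Mul(r, Pow(2, -1)), Rational(7, 151)) = Add(Mul(r, Rational(1, 2)), Rational(7, 151)) = Add(Mul(Rational(1, 2), r), Rational(7, 151)) = Add(Rational(7, 151), Mul(Rational(1, 2), r)))
Add(Function('C')(Function('L')(18)), Mul(-1, Function('q')(H, -582))) = Add(Add(7, 18), Mul(-1, Add(Rational(7, 151), Mul(Rational(1, 2), -582)))) = Add(25, Mul(-1, Add(Rational(7, 151), -291))) = Add(25, Mul(-1, Rational(-43934, 151))) = Add(25, Rational(43934, 151)) = Rational(47709, 151)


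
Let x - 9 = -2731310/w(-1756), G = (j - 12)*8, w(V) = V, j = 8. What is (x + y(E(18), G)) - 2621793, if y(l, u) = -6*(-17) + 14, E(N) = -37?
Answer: -2300458849/878 ≈ -2.6201e+6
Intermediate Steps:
G = -32 (G = (8 - 12)*8 = -4*8 = -32)
x = 1373557/878 (x = 9 - 2731310/(-1756) = 9 - 2731310*(-1/1756) = 9 + 1365655/878 = 1373557/878 ≈ 1564.4)
y(l, u) = 116 (y(l, u) = 102 + 14 = 116)
(x + y(E(18), G)) - 2621793 = (1373557/878 + 116) - 2621793 = 1475405/878 - 2621793 = -2300458849/878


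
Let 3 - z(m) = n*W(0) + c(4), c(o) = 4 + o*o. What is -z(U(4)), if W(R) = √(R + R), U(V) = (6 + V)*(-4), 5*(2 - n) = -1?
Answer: 17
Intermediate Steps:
n = 11/5 (n = 2 - ⅕*(-1) = 2 + ⅕ = 11/5 ≈ 2.2000)
c(o) = 4 + o²
U(V) = -24 - 4*V
W(R) = √2*√R (W(R) = √(2*R) = √2*√R)
z(m) = -17 (z(m) = 3 - (11*(√2*√0)/5 + (4 + 4²)) = 3 - (11*(√2*0)/5 + (4 + 16)) = 3 - ((11/5)*0 + 20) = 3 - (0 + 20) = 3 - 1*20 = 3 - 20 = -17)
-z(U(4)) = -1*(-17) = 17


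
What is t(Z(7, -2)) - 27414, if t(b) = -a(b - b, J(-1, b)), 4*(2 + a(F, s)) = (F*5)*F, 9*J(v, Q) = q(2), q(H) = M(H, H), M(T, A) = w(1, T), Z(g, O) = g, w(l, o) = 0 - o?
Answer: -27412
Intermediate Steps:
w(l, o) = -o
M(T, A) = -T
q(H) = -H
J(v, Q) = -2/9 (J(v, Q) = (-1*2)/9 = (⅑)*(-2) = -2/9)
a(F, s) = -2 + 5*F²/4 (a(F, s) = -2 + ((F*5)*F)/4 = -2 + ((5*F)*F)/4 = -2 + (5*F²)/4 = -2 + 5*F²/4)
t(b) = 2 (t(b) = -(-2 + 5*(b - b)²/4) = -(-2 + (5/4)*0²) = -(-2 + (5/4)*0) = -(-2 + 0) = -1*(-2) = 2)
t(Z(7, -2)) - 27414 = 2 - 27414 = -27412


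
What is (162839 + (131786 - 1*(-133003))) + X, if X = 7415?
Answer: 435043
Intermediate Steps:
(162839 + (131786 - 1*(-133003))) + X = (162839 + (131786 - 1*(-133003))) + 7415 = (162839 + (131786 + 133003)) + 7415 = (162839 + 264789) + 7415 = 427628 + 7415 = 435043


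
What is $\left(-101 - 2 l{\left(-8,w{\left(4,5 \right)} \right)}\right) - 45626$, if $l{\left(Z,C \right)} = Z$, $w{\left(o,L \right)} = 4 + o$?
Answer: $-45711$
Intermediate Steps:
$\left(-101 - 2 l{\left(-8,w{\left(4,5 \right)} \right)}\right) - 45626 = \left(-101 - -16\right) - 45626 = \left(-101 + 16\right) - 45626 = -85 - 45626 = -45711$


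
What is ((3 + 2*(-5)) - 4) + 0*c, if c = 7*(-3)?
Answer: -11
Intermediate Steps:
c = -21
((3 + 2*(-5)) - 4) + 0*c = ((3 + 2*(-5)) - 4) + 0*(-21) = ((3 - 10) - 4) + 0 = (-7 - 4) + 0 = -11 + 0 = -11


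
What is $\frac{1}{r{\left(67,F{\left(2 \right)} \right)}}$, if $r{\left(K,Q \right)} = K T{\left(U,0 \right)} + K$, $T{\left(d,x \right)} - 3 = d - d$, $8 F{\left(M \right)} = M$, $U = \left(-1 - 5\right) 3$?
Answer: $\frac{1}{268} \approx 0.0037313$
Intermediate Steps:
$U = -18$ ($U = \left(-6\right) 3 = -18$)
$F{\left(M \right)} = \frac{M}{8}$
$T{\left(d,x \right)} = 3$ ($T{\left(d,x \right)} = 3 + \left(d - d\right) = 3 + 0 = 3$)
$r{\left(K,Q \right)} = 4 K$ ($r{\left(K,Q \right)} = K 3 + K = 3 K + K = 4 K$)
$\frac{1}{r{\left(67,F{\left(2 \right)} \right)}} = \frac{1}{4 \cdot 67} = \frac{1}{268}$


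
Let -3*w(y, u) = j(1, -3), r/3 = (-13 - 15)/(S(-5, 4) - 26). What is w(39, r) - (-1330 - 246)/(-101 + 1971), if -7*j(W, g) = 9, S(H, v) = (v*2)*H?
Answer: 8321/6545 ≈ 1.2714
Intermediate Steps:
S(H, v) = 2*H*v (S(H, v) = (2*v)*H = 2*H*v)
j(W, g) = -9/7 (j(W, g) = -⅐*9 = -9/7)
r = 14/11 (r = 3*((-13 - 15)/(2*(-5)*4 - 26)) = 3*(-28/(-40 - 26)) = 3*(-28/(-66)) = 3*(-28*(-1/66)) = 3*(14/33) = 14/11 ≈ 1.2727)
w(y, u) = 3/7 (w(y, u) = -⅓*(-9/7) = 3/7)
w(39, r) - (-1330 - 246)/(-101 + 1971) = 3/7 - (-1330 - 246)/(-101 + 1971) = 3/7 - (-1576)/1870 = 3/7 - 1*(-788/935) = 3/7 + 788/935 = 8321/6545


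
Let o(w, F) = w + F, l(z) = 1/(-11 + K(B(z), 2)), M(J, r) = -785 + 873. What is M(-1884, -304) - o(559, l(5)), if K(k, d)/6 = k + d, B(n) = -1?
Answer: -2354/5 ≈ -470.80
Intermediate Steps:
M(J, r) = 88
K(k, d) = 6*d + 6*k (K(k, d) = 6*(k + d) = 6*(d + k) = 6*d + 6*k)
l(z) = -1/5 (l(z) = 1/(-11 + (6*2 + 6*(-1))) = 1/(-11 + (12 - 6)) = 1/(-11 + 6) = 1/(-5) = -1/5)
o(w, F) = F + w
M(-1884, -304) - o(559, l(5)) = 88 - (-1/5 + 559) = 88 - 1*2794/5 = 88 - 2794/5 = -2354/5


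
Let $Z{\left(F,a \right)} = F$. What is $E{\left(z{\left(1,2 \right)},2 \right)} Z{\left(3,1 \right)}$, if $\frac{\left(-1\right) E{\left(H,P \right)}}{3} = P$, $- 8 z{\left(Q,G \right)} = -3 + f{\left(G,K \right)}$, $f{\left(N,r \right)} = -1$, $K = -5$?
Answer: $-18$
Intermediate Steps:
$z{\left(Q,G \right)} = \frac{1}{2}$ ($z{\left(Q,G \right)} = - \frac{-3 - 1}{8} = \left(- \frac{1}{8}\right) \left(-4\right) = \frac{1}{2}$)
$E{\left(H,P \right)} = - 3 P$
$E{\left(z{\left(1,2 \right)},2 \right)} Z{\left(3,1 \right)} = \left(-3\right) 2 \cdot 3 = \left(-6\right) 3 = -18$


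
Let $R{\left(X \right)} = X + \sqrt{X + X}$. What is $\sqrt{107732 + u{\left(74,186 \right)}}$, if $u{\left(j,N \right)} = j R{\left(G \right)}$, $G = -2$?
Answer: $2 \sqrt{26896 + 37 i} \approx 328.0 + 0.22561 i$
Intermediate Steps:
$R{\left(X \right)} = X + \sqrt{2} \sqrt{X}$ ($R{\left(X \right)} = X + \sqrt{2 X} = X + \sqrt{2} \sqrt{X}$)
$u{\left(j,N \right)} = j \left(-2 + 2 i\right)$ ($u{\left(j,N \right)} = j \left(-2 + \sqrt{2} \sqrt{-2}\right) = j \left(-2 + \sqrt{2} i \sqrt{2}\right) = j \left(-2 + 2 i\right)$)
$\sqrt{107732 + u{\left(74,186 \right)}} = \sqrt{107732 + 2 \cdot 74 \left(-1 + i\right)} = \sqrt{107732 - \left(148 - 148 i\right)} = \sqrt{107584 + 148 i}$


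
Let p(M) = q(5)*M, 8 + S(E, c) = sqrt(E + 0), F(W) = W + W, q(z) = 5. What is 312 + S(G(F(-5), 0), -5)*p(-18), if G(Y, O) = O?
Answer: 1032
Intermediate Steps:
F(W) = 2*W
S(E, c) = -8 + sqrt(E) (S(E, c) = -8 + sqrt(E + 0) = -8 + sqrt(E))
p(M) = 5*M
312 + S(G(F(-5), 0), -5)*p(-18) = 312 + (-8 + sqrt(0))*(5*(-18)) = 312 + (-8 + 0)*(-90) = 312 - 8*(-90) = 312 + 720 = 1032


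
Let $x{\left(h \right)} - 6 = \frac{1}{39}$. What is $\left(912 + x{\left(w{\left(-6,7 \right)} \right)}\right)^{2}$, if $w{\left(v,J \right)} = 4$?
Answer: $\frac{1281854809}{1521} \approx 8.4277 \cdot 10^{5}$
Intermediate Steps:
$x{\left(h \right)} = \frac{235}{39}$ ($x{\left(h \right)} = 6 + \frac{1}{39} = \frac{235}{39}$)
$\left(912 + x{\left(w{\left(-6,7 \right)} \right)}\right)^{2} = \left(912 + \frac{235}{39}\right)^{2} = \left(\frac{35803}{39}\right)^{2} = \frac{1281854809}{1521}$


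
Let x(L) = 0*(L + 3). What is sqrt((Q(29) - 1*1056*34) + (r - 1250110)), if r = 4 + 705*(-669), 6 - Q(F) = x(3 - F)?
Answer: I*sqrt(1757649) ≈ 1325.8*I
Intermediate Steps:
x(L) = 0 (x(L) = 0*(3 + L) = 0)
Q(F) = 6 (Q(F) = 6 - 1*0 = 6 + 0 = 6)
r = -471641 (r = 4 - 471645 = -471641)
sqrt((Q(29) - 1*1056*34) + (r - 1250110)) = sqrt((6 - 1*1056*34) + (-471641 - 1250110)) = sqrt((6 - 1056*34) - 1721751) = sqrt((6 - 35904) - 1721751) = sqrt(-35898 - 1721751) = sqrt(-1757649) = I*sqrt(1757649)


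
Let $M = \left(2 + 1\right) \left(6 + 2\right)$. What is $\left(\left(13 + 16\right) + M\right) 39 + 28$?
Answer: $2095$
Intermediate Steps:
$M = 24$ ($M = 3 \cdot 8 = 24$)
$\left(\left(13 + 16\right) + M\right) 39 + 28 = \left(\left(13 + 16\right) + 24\right) 39 + 28 = \left(29 + 24\right) 39 + 28 = 53 \cdot 39 + 28 = 2067 + 28 = 2095$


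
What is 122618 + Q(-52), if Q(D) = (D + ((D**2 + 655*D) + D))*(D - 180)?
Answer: 7421338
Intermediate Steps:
Q(D) = (-180 + D)*(D**2 + 657*D) (Q(D) = (D + (D**2 + 656*D))*(-180 + D) = (D**2 + 657*D)*(-180 + D) = (-180 + D)*(D**2 + 657*D))
122618 + Q(-52) = 122618 - 52*(-118260 + (-52)**2 + 477*(-52)) = 122618 - 52*(-118260 + 2704 - 24804) = 122618 - 52*(-140360) = 122618 + 7298720 = 7421338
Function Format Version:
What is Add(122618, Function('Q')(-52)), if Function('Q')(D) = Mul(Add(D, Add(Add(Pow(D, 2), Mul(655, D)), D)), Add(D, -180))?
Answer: 7421338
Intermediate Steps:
Function('Q')(D) = Mul(Add(-180, D), Add(Pow(D, 2), Mul(657, D))) (Function('Q')(D) = Mul(Add(D, Add(Pow(D, 2), Mul(656, D))), Add(-180, D)) = Mul(Add(Pow(D, 2), Mul(657, D)), Add(-180, D)) = Mul(Add(-180, D), Add(Pow(D, 2), Mul(657, D))))
Add(122618, Function('Q')(-52)) = Add(122618, Mul(-52, Add(-118260, Pow(-52, 2), Mul(477, -52)))) = Add(122618, Mul(-52, Add(-118260, 2704, -24804))) = Add(122618, Mul(-52, -140360)) = Add(122618, 7298720) = 7421338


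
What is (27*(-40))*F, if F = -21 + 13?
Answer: 8640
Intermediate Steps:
F = -8
(27*(-40))*F = (27*(-40))*(-8) = -1080*(-8) = 8640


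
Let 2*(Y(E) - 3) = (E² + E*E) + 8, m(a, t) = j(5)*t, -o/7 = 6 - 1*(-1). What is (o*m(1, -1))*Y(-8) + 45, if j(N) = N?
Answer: 17440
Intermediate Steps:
o = -49 (o = -7*(6 - 1*(-1)) = -7*(6 + 1) = -7*7 = -49)
m(a, t) = 5*t
Y(E) = 7 + E² (Y(E) = 3 + ((E² + E*E) + 8)/2 = 3 + ((E² + E²) + 8)/2 = 3 + (2*E² + 8)/2 = 3 + (8 + 2*E²)/2 = 3 + (4 + E²) = 7 + E²)
(o*m(1, -1))*Y(-8) + 45 = (-245*(-1))*(7 + (-8)²) + 45 = (-49*(-5))*(7 + 64) + 45 = 245*71 + 45 = 17395 + 45 = 17440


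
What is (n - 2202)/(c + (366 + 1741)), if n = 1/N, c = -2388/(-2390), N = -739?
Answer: -1944598405/1861584601 ≈ -1.0446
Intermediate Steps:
c = 1194/1195 (c = -2388*(-1/2390) = 1194/1195 ≈ 0.99916)
n = -1/739 (n = 1/(-739) = -1/739 ≈ -0.0013532)
(n - 2202)/(c + (366 + 1741)) = (-1/739 - 2202)/(1194/1195 + (366 + 1741)) = -1627279/(739*(1194/1195 + 2107)) = -1627279/(739*2519059/1195) = -1627279/739*1195/2519059 = -1944598405/1861584601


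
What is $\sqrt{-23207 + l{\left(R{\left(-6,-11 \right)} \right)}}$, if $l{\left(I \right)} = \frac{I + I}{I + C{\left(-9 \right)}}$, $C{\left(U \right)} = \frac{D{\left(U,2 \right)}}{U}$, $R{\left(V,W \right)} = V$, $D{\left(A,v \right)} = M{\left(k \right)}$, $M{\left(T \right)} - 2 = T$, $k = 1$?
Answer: $\frac{i \sqrt{8377043}}{19} \approx 152.33 i$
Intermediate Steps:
$M{\left(T \right)} = 2 + T$
$D{\left(A,v \right)} = 3$ ($D{\left(A,v \right)} = 2 + 1 = 3$)
$C{\left(U \right)} = \frac{3}{U}$
$l{\left(I \right)} = \frac{2 I}{- \frac{1}{3} + I}$ ($l{\left(I \right)} = \frac{I + I}{I + \frac{3}{-9}} = \frac{2 I}{I + 3 \left(- \frac{1}{9}\right)} = \frac{2 I}{I - \frac{1}{3}} = \frac{2 I}{- \frac{1}{3} + I}$)
$\sqrt{-23207 + l{\left(R{\left(-6,-11 \right)} \right)}} = \sqrt{-23207 + 6 \left(-6\right) \frac{1}{-1 + 3 \left(-6\right)}} = \sqrt{-23207 + 6 \left(-6\right) \frac{1}{-1 - 18}} = \sqrt{-23207 + 6 \left(-6\right) \frac{1}{-19}} = \sqrt{-23207 + 6 \left(-6\right) \left(- \frac{1}{19}\right)} = \sqrt{-23207 + \frac{36}{19}} = \sqrt{- \frac{440897}{19}} = \frac{i \sqrt{8377043}}{19}$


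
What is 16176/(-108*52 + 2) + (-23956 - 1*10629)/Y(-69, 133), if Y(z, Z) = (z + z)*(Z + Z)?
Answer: -4077841/2102844 ≈ -1.9392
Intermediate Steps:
Y(z, Z) = 4*Z*z (Y(z, Z) = (2*z)*(2*Z) = 4*Z*z)
16176/(-108*52 + 2) + (-23956 - 1*10629)/Y(-69, 133) = 16176/(-108*52 + 2) + (-23956 - 1*10629)/((4*133*(-69))) = 16176/(-5616 + 2) + (-23956 - 10629)/(-36708) = 16176/(-5614) - 34585*(-1/36708) = 16176*(-1/5614) + 34585/36708 = -8088/2807 + 34585/36708 = -4077841/2102844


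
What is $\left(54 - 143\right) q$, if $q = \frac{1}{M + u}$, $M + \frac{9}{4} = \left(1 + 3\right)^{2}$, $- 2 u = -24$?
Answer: $- \frac{356}{103} \approx -3.4563$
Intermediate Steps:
$u = 12$ ($u = \left(- \frac{1}{2}\right) \left(-24\right) = 12$)
$M = \frac{55}{4}$ ($M = - \frac{9}{4} + \left(1 + 3\right)^{2} = - \frac{9}{4} + 4^{2} = - \frac{9}{4} + 16 = \frac{55}{4} \approx 13.75$)
$q = \frac{4}{103}$ ($q = \frac{1}{\frac{55}{4} + 12} = \frac{1}{\frac{103}{4}} = \frac{4}{103} \approx 0.038835$)
$\left(54 - 143\right) q = \left(54 - 143\right) \frac{4}{103} = \left(-89\right) \frac{4}{103} = - \frac{356}{103}$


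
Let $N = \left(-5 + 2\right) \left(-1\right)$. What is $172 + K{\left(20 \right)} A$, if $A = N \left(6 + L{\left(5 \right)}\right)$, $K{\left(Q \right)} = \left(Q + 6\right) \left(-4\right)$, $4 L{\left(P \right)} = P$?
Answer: $-2090$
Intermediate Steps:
$L{\left(P \right)} = \frac{P}{4}$
$N = 3$ ($N = \left(-3\right) \left(-1\right) = 3$)
$K{\left(Q \right)} = -24 - 4 Q$ ($K{\left(Q \right)} = \left(6 + Q\right) \left(-4\right) = -24 - 4 Q$)
$A = \frac{87}{4}$ ($A = 3 \left(6 + \frac{1}{4} \cdot 5\right) = 3 \left(6 + \frac{5}{4}\right) = 3 \cdot \frac{29}{4} = \frac{87}{4} \approx 21.75$)
$172 + K{\left(20 \right)} A = 172 + \left(-24 - 80\right) \frac{87}{4} = 172 - 2262 = -2090$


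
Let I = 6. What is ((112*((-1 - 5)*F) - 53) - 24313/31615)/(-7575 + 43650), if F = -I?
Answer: 41923924/380170375 ≈ 0.11028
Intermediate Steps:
F = -6 (F = -1*6 = -6)
((112*((-1 - 5)*F) - 53) - 24313/31615)/(-7575 + 43650) = ((112*((-1 - 5)*(-6)) - 53) - 24313/31615)/(-7575 + 43650) = ((112*(-6*(-6)) - 53) - 24313*1/31615)/36075 = ((112*36 - 53) - 24313/31615)*(1/36075) = ((4032 - 53) - 24313/31615)*(1/36075) = (3979 - 24313/31615)*(1/36075) = (125771772/31615)*(1/36075) = 41923924/380170375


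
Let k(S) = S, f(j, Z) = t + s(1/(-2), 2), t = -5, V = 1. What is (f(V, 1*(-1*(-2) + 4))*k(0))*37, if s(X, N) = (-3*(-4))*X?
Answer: 0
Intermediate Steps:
s(X, N) = 12*X
f(j, Z) = -11 (f(j, Z) = -5 + 12/(-2) = -5 + 12*(-½) = -5 - 6 = -11)
(f(V, 1*(-1*(-2) + 4))*k(0))*37 = -11*0*37 = 0*37 = 0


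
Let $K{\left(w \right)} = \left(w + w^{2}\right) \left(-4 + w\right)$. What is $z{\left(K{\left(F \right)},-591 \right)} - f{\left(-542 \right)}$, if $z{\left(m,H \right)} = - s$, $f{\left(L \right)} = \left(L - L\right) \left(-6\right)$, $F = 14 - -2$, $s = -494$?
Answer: $494$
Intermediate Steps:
$F = 16$ ($F = 14 + 2 = 16$)
$f{\left(L \right)} = 0$ ($f{\left(L \right)} = 0 \left(-6\right) = 0$)
$K{\left(w \right)} = \left(-4 + w\right) \left(w + w^{2}\right)$
$z{\left(m,H \right)} = 494$ ($z{\left(m,H \right)} = \left(-1\right) \left(-494\right) = 494$)
$z{\left(K{\left(F \right)},-591 \right)} - f{\left(-542 \right)} = 494 - 0 = 494 + 0 = 494$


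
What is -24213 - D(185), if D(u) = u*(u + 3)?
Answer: -58993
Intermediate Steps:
D(u) = u*(3 + u)
-24213 - D(185) = -24213 - 185*(3 + 185) = -24213 - 185*188 = -24213 - 1*34780 = -24213 - 34780 = -58993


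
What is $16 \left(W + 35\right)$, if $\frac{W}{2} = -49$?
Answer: $-1008$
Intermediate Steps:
$W = -98$ ($W = 2 \left(-49\right) = -98$)
$16 \left(W + 35\right) = 16 \left(-98 + 35\right) = 16 \left(-63\right) = -1008$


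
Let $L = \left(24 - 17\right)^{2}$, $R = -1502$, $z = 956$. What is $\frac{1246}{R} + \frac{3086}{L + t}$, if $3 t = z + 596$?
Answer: $\frac{5894281}{1275949} \approx 4.6195$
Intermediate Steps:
$L = 49$ ($L = 7^{2} = 49$)
$t = \frac{1552}{3}$ ($t = \frac{956 + 596}{3} = \frac{1}{3} \cdot 1552 = \frac{1552}{3} \approx 517.33$)
$\frac{1246}{R} + \frac{3086}{L + t} = \frac{1246}{-1502} + \frac{3086}{49 + \frac{1552}{3}} = 1246 \left(- \frac{1}{1502}\right) + \frac{3086}{\frac{1699}{3}} = - \frac{623}{751} + 3086 \cdot \frac{3}{1699} = - \frac{623}{751} + \frac{9258}{1699} = \frac{5894281}{1275949}$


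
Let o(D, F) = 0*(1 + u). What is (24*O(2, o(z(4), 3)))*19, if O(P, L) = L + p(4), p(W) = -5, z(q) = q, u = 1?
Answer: -2280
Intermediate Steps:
o(D, F) = 0 (o(D, F) = 0*(1 + 1) = 0*2 = 0)
O(P, L) = -5 + L (O(P, L) = L - 5 = -5 + L)
(24*O(2, o(z(4), 3)))*19 = (24*(-5 + 0))*19 = (24*(-5))*19 = -120*19 = -2280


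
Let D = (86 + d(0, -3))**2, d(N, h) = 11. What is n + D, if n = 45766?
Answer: 55175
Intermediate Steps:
D = 9409 (D = (86 + 11)**2 = 97**2 = 9409)
n + D = 45766 + 9409 = 55175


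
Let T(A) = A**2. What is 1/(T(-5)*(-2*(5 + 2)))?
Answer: -1/350 ≈ -0.0028571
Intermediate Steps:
1/(T(-5)*(-2*(5 + 2))) = 1/((-5)**2*(-2*(5 + 2))) = 1/(25*(-2*7)) = 1/(25*(-14)) = 1/(-350) = -1/350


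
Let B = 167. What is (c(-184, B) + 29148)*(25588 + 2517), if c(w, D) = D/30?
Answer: 4916165947/6 ≈ 8.1936e+8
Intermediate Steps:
c(w, D) = D/30 (c(w, D) = D*(1/30) = D/30)
(c(-184, B) + 29148)*(25588 + 2517) = ((1/30)*167 + 29148)*(25588 + 2517) = (167/30 + 29148)*28105 = (874607/30)*28105 = 4916165947/6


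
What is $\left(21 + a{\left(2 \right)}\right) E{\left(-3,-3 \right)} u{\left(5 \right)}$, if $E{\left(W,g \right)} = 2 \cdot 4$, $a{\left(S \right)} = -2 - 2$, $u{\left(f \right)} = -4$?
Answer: $-544$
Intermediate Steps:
$a{\left(S \right)} = -4$
$E{\left(W,g \right)} = 8$
$\left(21 + a{\left(2 \right)}\right) E{\left(-3,-3 \right)} u{\left(5 \right)} = \left(21 - 4\right) 8 \left(-4\right) = 17 \cdot 8 \left(-4\right) = 136 \left(-4\right) = -544$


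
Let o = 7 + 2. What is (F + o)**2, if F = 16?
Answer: 625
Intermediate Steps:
o = 9
(F + o)**2 = (16 + 9)**2 = 25**2 = 625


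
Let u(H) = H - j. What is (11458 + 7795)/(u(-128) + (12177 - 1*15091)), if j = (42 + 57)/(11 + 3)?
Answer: -269542/42687 ≈ -6.3144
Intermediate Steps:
j = 99/14 ≈ 7.0714
u(H) = -99/14 + H (u(H) = H - 1*99/14 = H - 99/14 = -99/14 + H)
(11458 + 7795)/(u(-128) + (12177 - 1*15091)) = (11458 + 7795)/((-99/14 - 128) + (12177 - 1*15091)) = 19253/(-1891/14 + (12177 - 15091)) = 19253/(-1891/14 - 2914) = 19253/(-42687/14) = 19253*(-14/42687) = -269542/42687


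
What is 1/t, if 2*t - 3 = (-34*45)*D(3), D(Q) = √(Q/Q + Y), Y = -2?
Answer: 2/780303 + 340*I/260101 ≈ 2.5631e-6 + 0.0013072*I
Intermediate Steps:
D(Q) = I (D(Q) = √(Q/Q - 2) = √(1 - 2) = √(-1) = I)
t = 3/2 - 765*I (t = 3/2 + ((-34*45)*I)/2 = 3/2 + (-1530*I)/2 = 3/2 - 765*I ≈ 1.5 - 765.0*I)
1/t = 1/(3/2 - 765*I) = 4*(3/2 + 765*I)/2340909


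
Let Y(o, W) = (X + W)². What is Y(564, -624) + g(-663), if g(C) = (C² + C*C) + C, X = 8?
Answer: 1257931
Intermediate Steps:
g(C) = C + 2*C² (g(C) = (C² + C²) + C = 2*C² + C = C + 2*C²)
Y(o, W) = (8 + W)²
Y(564, -624) + g(-663) = (8 - 624)² - 663*(1 + 2*(-663)) = (-616)² - 663*(1 - 1326) = 379456 - 663*(-1325) = 379456 + 878475 = 1257931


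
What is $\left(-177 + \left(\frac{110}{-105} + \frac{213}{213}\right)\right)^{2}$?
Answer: $\frac{13823524}{441} \approx 31346.0$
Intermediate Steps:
$\left(-177 + \left(\frac{110}{-105} + \frac{213}{213}\right)\right)^{2} = \left(-177 + \left(110 \left(- \frac{1}{105}\right) + 213 \cdot \frac{1}{213}\right)\right)^{2} = \left(-177 + \left(- \frac{22}{21} + 1\right)\right)^{2} = \left(-177 - \frac{1}{21}\right)^{2} = \left(- \frac{3718}{21}\right)^{2} = \frac{13823524}{441}$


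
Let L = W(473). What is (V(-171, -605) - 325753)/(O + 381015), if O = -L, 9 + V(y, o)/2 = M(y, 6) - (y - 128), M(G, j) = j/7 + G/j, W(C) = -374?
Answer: -2276598/2669723 ≈ -0.85275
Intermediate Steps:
L = -374
M(G, j) = j/7 + G/j (M(G, j) = j*(⅐) + G/j = j/7 + G/j)
V(y, o) = 1678/7 - 5*y/3 (V(y, o) = -18 + 2*(((⅐)*6 + y/6) - (y - 128)) = -18 + 2*((6/7 + y*(⅙)) - (-128 + y)) = -18 + 2*((6/7 + y/6) + (128 - y)) = -18 + 2*(902/7 - 5*y/6) = -18 + (1804/7 - 5*y/3) = 1678/7 - 5*y/3)
O = 374 (O = -1*(-374) = 374)
(V(-171, -605) - 325753)/(O + 381015) = ((1678/7 - 5/3*(-171)) - 325753)/(374 + 381015) = ((1678/7 + 285) - 325753)/381389 = (3673/7 - 325753)*(1/381389) = -2276598/7*1/381389 = -2276598/2669723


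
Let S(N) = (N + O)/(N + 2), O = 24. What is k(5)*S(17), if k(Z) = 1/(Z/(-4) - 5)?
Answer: -164/475 ≈ -0.34526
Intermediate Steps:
S(N) = (24 + N)/(2 + N) (S(N) = (N + 24)/(N + 2) = (24 + N)/(2 + N))
k(Z) = 1/(-5 - Z/4) (k(Z) = 1/(Z*(-¼) - 5) = 1/(-Z/4 - 5) = 1/(-5 - Z/4))
k(5)*S(17) = (-4/(20 + 5))*((24 + 17)/(2 + 17)) = (-4/25)*(41/19) = (-4*1/25)*((1/19)*41) = -4/25*41/19 = -164/475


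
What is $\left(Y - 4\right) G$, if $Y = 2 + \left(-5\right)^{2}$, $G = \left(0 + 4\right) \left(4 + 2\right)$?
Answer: $552$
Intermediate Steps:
$G = 24$ ($G = 4 \cdot 6 = 24$)
$Y = 27$ ($Y = 2 + 25 = 27$)
$\left(Y - 4\right) G = \left(27 - 4\right) 24 = 23 \cdot 24 = 552$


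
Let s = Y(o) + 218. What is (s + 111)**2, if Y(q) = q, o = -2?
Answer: 106929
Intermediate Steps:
s = 216 (s = -2 + 218 = 216)
(s + 111)**2 = (216 + 111)**2 = 327**2 = 106929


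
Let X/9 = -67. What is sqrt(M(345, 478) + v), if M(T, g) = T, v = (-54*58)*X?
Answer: sqrt(1888941) ≈ 1374.4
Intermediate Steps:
X = -603 (X = 9*(-67) = -603)
v = 1888596 (v = -54*58*(-603) = -3132*(-603) = 1888596)
sqrt(M(345, 478) + v) = sqrt(345 + 1888596) = sqrt(1888941)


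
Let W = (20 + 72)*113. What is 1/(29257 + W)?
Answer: 1/39653 ≈ 2.5219e-5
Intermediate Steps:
W = 10396 (W = 92*113 = 10396)
1/(29257 + W) = 1/(29257 + 10396) = 1/39653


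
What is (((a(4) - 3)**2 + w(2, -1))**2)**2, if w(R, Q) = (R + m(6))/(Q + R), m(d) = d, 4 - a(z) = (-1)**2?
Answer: 4096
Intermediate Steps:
a(z) = 3 (a(z) = 4 - 1*(-1)**2 = 4 - 1*1 = 4 - 1 = 3)
w(R, Q) = (6 + R)/(Q + R) (w(R, Q) = (R + 6)/(Q + R) = (6 + R)/(Q + R))
(((a(4) - 3)**2 + w(2, -1))**2)**2 = (((3 - 3)**2 + (6 + 2)/(-1 + 2))**2)**2 = ((0**2 + 8/1)**2)**2 = ((0 + 1*8)**2)**2 = ((0 + 8)**2)**2 = (8**2)**2 = 64**2 = 4096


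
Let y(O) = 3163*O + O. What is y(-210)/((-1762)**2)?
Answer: -166110/776161 ≈ -0.21401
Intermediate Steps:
y(O) = 3164*O
y(-210)/((-1762)**2) = (3164*(-210))/((-1762)**2) = -664440/3104644 = -664440*1/3104644 = -166110/776161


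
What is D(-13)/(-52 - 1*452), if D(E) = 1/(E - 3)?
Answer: 1/8064 ≈ 0.00012401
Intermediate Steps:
D(E) = 1/(-3 + E)
D(-13)/(-52 - 1*452) = 1/((-3 - 13)*(-52 - 1*452)) = 1/((-16)*(-52 - 452)) = -1/16/(-504) = -1/16*(-1/504) = 1/8064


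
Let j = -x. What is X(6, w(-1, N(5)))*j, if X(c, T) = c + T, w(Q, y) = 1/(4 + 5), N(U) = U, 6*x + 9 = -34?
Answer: 2365/54 ≈ 43.796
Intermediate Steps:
x = -43/6 (x = -3/2 + (1/6)*(-34) = -3/2 - 17/3 = -43/6 ≈ -7.1667)
w(Q, y) = 1/9
X(c, T) = T + c
j = 43/6 (j = -1*(-43/6) = 43/6 ≈ 7.1667)
X(6, w(-1, N(5)))*j = (1/9 + 6)*(43/6) = (55/9)*(43/6) = 2365/54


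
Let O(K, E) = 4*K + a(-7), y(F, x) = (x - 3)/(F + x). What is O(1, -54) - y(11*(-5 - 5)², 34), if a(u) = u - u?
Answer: 4505/1134 ≈ 3.9727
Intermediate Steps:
a(u) = 0
y(F, x) = (-3 + x)/(F + x)
O(K, E) = 4*K (O(K, E) = 4*K + 0 = 4*K)
O(1, -54) - y(11*(-5 - 5)², 34) = 4*1 - (-3 + 34)/(11*(-5 - 5)² + 34) = 4 - 31/(11*(-10)² + 34) = 4 - 31/(11*100 + 34) = 4 - 31/(1100 + 34) = 4 - 31/1134 = 4505/1134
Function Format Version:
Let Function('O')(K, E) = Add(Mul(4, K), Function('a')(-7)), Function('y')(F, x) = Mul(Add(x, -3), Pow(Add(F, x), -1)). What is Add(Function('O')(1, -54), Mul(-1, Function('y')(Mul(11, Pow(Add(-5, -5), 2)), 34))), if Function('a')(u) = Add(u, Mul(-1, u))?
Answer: Rational(4505, 1134) ≈ 3.9727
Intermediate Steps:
Function('a')(u) = 0
Function('y')(F, x) = Mul(Pow(Add(F, x), -1), Add(-3, x)) (Function('y')(F, x) = Mul(Add(-3, x), Pow(Add(F, x), -1)) = Mul(Pow(Add(F, x), -1), Add(-3, x)))
Function('O')(K, E) = Mul(4, K) (Function('O')(K, E) = Add(Mul(4, K), 0) = Mul(4, K))
Add(Function('O')(1, -54), Mul(-1, Function('y')(Mul(11, Pow(Add(-5, -5), 2)), 34))) = Add(Mul(4, 1), Mul(-1, Mul(Pow(Add(Mul(11, Pow(Add(-5, -5), 2)), 34), -1), Add(-3, 34)))) = Add(4, Mul(-1, Mul(Pow(Add(Mul(11, Pow(-10, 2)), 34), -1), 31))) = Add(4, Mul(-1, Mul(Pow(Add(Mul(11, 100), 34), -1), 31))) = Add(4, Mul(-1, Mul(Pow(Add(1100, 34), -1), 31))) = Add(4, Mul(-1, Mul(Pow(1134, -1), 31))) = Add(4, Mul(-1, Mul(Rational(1, 1134), 31))) = Add(4, Mul(-1, Rational(31, 1134))) = Add(4, Rational(-31, 1134)) = Rational(4505, 1134)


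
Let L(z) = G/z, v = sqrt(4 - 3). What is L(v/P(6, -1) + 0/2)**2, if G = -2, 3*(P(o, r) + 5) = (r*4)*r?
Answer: 484/9 ≈ 53.778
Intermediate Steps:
v = 1 (v = sqrt(1) = 1)
P(o, r) = -5 + 4*r**2/3 (P(o, r) = -5 + ((r*4)*r)/3 = -5 + ((4*r)*r)/3 = -5 + (4*r**2)/3 = -5 + 4*r**2/3)
L(z) = -2/z
L(v/P(6, -1) + 0/2)**2 = (-2/(1/(-5 + (4/3)*(-1)**2) + 0/2))**2 = (-2/(1/(-5 + (4/3)*1) + 0*(1/2)))**2 = (-2/(1/(-5 + 4/3) + 0))**2 = (-2/(1/(-11/3) + 0))**2 = (-2/(1*(-3/11) + 0))**2 = (-2/(-3/11 + 0))**2 = (-2/(-3/11))**2 = (-2*(-11/3))**2 = (22/3)**2 = 484/9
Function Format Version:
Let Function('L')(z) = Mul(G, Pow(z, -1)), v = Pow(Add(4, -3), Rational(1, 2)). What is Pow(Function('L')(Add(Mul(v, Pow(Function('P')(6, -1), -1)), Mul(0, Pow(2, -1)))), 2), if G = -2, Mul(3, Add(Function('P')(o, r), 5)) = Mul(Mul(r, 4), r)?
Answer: Rational(484, 9) ≈ 53.778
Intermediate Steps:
v = 1 (v = Pow(1, Rational(1, 2)) = 1)
Function('P')(o, r) = Add(-5, Mul(Rational(4, 3), Pow(r, 2))) (Function('P')(o, r) = Add(-5, Mul(Rational(1, 3), Mul(Mul(r, 4), r))) = Add(-5, Mul(Rational(1, 3), Mul(Mul(4, r), r))) = Add(-5, Mul(Rational(1, 3), Mul(4, Pow(r, 2)))) = Add(-5, Mul(Rational(4, 3), Pow(r, 2))))
Function('L')(z) = Mul(-2, Pow(z, -1))
Pow(Function('L')(Add(Mul(v, Pow(Function('P')(6, -1), -1)), Mul(0, Pow(2, -1)))), 2) = Pow(Mul(-2, Pow(Add(Mul(1, Pow(Add(-5, Mul(Rational(4, 3), Pow(-1, 2))), -1)), Mul(0, Pow(2, -1))), -1)), 2) = Pow(Mul(-2, Pow(Add(Mul(1, Pow(Add(-5, Mul(Rational(4, 3), 1)), -1)), Mul(0, Rational(1, 2))), -1)), 2) = Pow(Mul(-2, Pow(Add(Mul(1, Pow(Add(-5, Rational(4, 3)), -1)), 0), -1)), 2) = Pow(Mul(-2, Pow(Add(Mul(1, Pow(Rational(-11, 3), -1)), 0), -1)), 2) = Pow(Mul(-2, Pow(Add(Mul(1, Rational(-3, 11)), 0), -1)), 2) = Pow(Mul(-2, Pow(Add(Rational(-3, 11), 0), -1)), 2) = Pow(Mul(-2, Pow(Rational(-3, 11), -1)), 2) = Pow(Mul(-2, Rational(-11, 3)), 2) = Pow(Rational(22, 3), 2) = Rational(484, 9)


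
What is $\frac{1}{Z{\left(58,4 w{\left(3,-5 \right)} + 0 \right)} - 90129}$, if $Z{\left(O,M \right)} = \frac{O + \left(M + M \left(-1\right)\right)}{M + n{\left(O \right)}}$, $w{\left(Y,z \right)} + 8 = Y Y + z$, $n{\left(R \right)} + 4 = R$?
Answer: $- \frac{19}{1712422} \approx -1.1095 \cdot 10^{-5}$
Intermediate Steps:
$n{\left(R \right)} = -4 + R$
$w{\left(Y,z \right)} = -8 + z + Y^{2}$ ($w{\left(Y,z \right)} = -8 + \left(Y Y + z\right) = -8 + \left(Y^{2} + z\right) = -8 + \left(z + Y^{2}\right) = -8 + z + Y^{2}$)
$Z{\left(O,M \right)} = \frac{O}{-4 + M + O}$ ($Z{\left(O,M \right)} = \frac{O + \left(M + M \left(-1\right)\right)}{M + \left(-4 + O\right)} = \frac{O + \left(M - M\right)}{-4 + M + O} = \frac{O + 0}{-4 + M + O} = \frac{O}{-4 + M + O}$)
$\frac{1}{Z{\left(58,4 w{\left(3,-5 \right)} + 0 \right)} - 90129} = \frac{1}{\frac{58}{-4 + \left(4 \left(-8 - 5 + 3^{2}\right) + 0\right) + 58} - 90129} = \frac{1}{\frac{58}{-4 + \left(4 \left(-8 - 5 + 9\right) + 0\right) + 58} - 90129} = \frac{1}{\frac{58}{-4 + \left(4 \left(-4\right) + 0\right) + 58} - 90129} = \frac{1}{\frac{58}{-4 + \left(-16 + 0\right) + 58} - 90129} = \frac{1}{\frac{58}{-4 - 16 + 58} - 90129} = \frac{1}{\frac{58}{38} - 90129} = \frac{1}{58 \cdot \frac{1}{38} - 90129} = \frac{1}{\frac{29}{19} - 90129} = \frac{1}{- \frac{1712422}{19}} = - \frac{19}{1712422}$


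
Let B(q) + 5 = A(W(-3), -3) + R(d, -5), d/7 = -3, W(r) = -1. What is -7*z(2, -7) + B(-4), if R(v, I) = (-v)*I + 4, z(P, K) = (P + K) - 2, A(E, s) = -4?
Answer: -61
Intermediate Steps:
z(P, K) = -2 + K + P (z(P, K) = (K + P) - 2 = -2 + K + P)
d = -21 (d = 7*(-3) = -21)
R(v, I) = 4 - I*v (R(v, I) = -I*v + 4 = 4 - I*v)
B(q) = -110 (B(q) = -5 + (-4 + (4 - 1*(-5)*(-21))) = -5 + (-4 + (4 - 105)) = -5 + (-4 - 101) = -5 - 105 = -110)
-7*z(2, -7) + B(-4) = -7*(-2 - 7 + 2) - 110 = -7*(-7) - 110 = 49 - 110 = -61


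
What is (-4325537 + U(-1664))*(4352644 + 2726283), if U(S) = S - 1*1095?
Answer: -30639691418392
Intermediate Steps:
U(S) = -1095 + S (U(S) = S - 1095 = -1095 + S)
(-4325537 + U(-1664))*(4352644 + 2726283) = (-4325537 + (-1095 - 1664))*(4352644 + 2726283) = (-4325537 - 2759)*7078927 = -4328296*7078927 = -30639691418392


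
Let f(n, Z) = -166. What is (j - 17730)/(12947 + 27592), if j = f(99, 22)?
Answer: -17896/40539 ≈ -0.44145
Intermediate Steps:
j = -166
(j - 17730)/(12947 + 27592) = (-166 - 17730)/(12947 + 27592) = -17896/40539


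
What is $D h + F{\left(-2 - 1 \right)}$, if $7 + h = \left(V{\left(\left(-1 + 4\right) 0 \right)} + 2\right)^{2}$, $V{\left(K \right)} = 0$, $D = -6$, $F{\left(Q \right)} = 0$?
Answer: $18$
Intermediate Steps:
$h = -3$ ($h = -7 + \left(0 + 2\right)^{2} = -7 + 2^{2} = -7 + 4 = -3$)
$D h + F{\left(-2 - 1 \right)} = \left(-6\right) \left(-3\right) + 0 = 18 + 0 = 18$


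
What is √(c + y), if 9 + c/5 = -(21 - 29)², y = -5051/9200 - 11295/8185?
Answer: I*√208063088952837/753020 ≈ 19.155*I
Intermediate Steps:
y = -29051287/15060400 (y = -5051*1/9200 - 11295*1/8185 = -5051/9200 - 2259/1637 = -29051287/15060400 ≈ -1.9290)
c = -365 (c = -45 + 5*(-(21 - 29)²) = -45 + 5*(-1*(-8)²) = -45 + 5*(-1*64) = -45 + 5*(-64) = -45 - 320 = -365)
√(c + y) = √(-365 - 29051287/15060400) = √(-5526097287/15060400) = I*√208063088952837/753020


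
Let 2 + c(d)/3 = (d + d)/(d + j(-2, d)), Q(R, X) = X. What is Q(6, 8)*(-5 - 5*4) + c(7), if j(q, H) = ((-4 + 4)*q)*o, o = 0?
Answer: -200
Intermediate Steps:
j(q, H) = 0 (j(q, H) = ((-4 + 4)*q)*0 = (0*q)*0 = 0*0 = 0)
c(d) = 0 (c(d) = -6 + 3*((d + d)/(d + 0)) = -6 + 3*((2*d)/d) = -6 + 3*2 = -6 + 6 = 0)
Q(6, 8)*(-5 - 5*4) + c(7) = 8*(-5 - 5*4) + 0 = 8*(-5 - 20) + 0 = 8*(-25) + 0 = -200 + 0 = -200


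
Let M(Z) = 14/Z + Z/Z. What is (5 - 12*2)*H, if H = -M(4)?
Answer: 171/2 ≈ 85.500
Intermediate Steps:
M(Z) = 1 + 14/Z (M(Z) = 14/Z + 1 = 1 + 14/Z)
H = -9/2 (H = -(14 + 4)/4 = -18/4 = -1*9/2 = -9/2 ≈ -4.5000)
(5 - 12*2)*H = (5 - 12*2)*(-9/2) = (5 - 24)*(-9/2) = -19*(-9/2) = 171/2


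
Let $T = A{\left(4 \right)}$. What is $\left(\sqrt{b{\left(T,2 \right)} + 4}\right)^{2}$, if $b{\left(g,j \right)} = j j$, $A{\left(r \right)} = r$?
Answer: $8$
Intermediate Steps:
$T = 4$
$b{\left(g,j \right)} = j^{2}$
$\left(\sqrt{b{\left(T,2 \right)} + 4}\right)^{2} = \left(\sqrt{2^{2} + 4}\right)^{2} = \left(\sqrt{4 + 4}\right)^{2} = \left(\sqrt{8}\right)^{2} = \left(2 \sqrt{2}\right)^{2} = 8$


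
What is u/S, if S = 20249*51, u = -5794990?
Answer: -5794990/1032699 ≈ -5.6115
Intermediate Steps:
S = 1032699
u/S = -5794990/1032699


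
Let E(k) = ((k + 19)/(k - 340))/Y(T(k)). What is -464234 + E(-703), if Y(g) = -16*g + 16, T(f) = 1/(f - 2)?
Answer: -1367369558533/2945432 ≈ -4.6423e+5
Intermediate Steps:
T(f) = 1/(-2 + f)
Y(g) = 16 - 16*g
E(k) = (19 + k)/((-340 + k)*(16 - 16/(-2 + k))) (E(k) = ((k + 19)/(k - 340))/(16 - 16/(-2 + k)) = ((19 + k)/(-340 + k))/(16 - 16/(-2 + k)) = (19 + k)/((-340 + k)*(16 - 16/(-2 + k))))
-464234 + E(-703) = -464234 + (-2 - 703)*(19 - 703)/(16*(-340 - 703)*(-3 - 703)) = -464234 + (1/16)*(-705)*(-684)/(-1043*(-706)) = -464234 + (1/16)*(-1/1043)*(-1/706)*(-705)*(-684) = -464234 + 120555/2945432 = -1367369558533/2945432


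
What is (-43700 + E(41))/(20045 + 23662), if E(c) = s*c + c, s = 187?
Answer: -35992/43707 ≈ -0.82348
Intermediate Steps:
E(c) = 188*c (E(c) = 187*c + c = 188*c)
(-43700 + E(41))/(20045 + 23662) = (-43700 + 188*41)/(20045 + 23662) = (-43700 + 7708)/43707 = -35992*1/43707 = -35992/43707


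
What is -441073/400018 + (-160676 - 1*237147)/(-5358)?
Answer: 39193272920/535824111 ≈ 73.146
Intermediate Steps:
-441073/400018 + (-160676 - 1*237147)/(-5358) = -441073*1/400018 + (-160676 - 237147)*(-1/5358) = -441073/400018 - 397823*(-1/5358) = -441073/400018 + 397823/5358 = 39193272920/535824111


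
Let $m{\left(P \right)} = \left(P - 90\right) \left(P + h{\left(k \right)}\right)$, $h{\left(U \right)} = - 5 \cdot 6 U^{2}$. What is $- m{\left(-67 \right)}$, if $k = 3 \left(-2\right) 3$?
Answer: $-1536559$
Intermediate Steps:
$k = -18$ ($k = \left(-6\right) 3 = -18$)
$h{\left(U \right)} = - 30 U^{2}$
$m{\left(P \right)} = \left(-9720 + P\right) \left(-90 + P\right)$ ($m{\left(P \right)} = \left(P - 90\right) \left(P - 30 \left(-18\right)^{2}\right) = \left(-90 + P\right) \left(P - 9720\right) = \left(-90 + P\right) \left(-9720 + P\right) = \left(-9720 + P\right) \left(-90 + P\right)$)
$- m{\left(-67 \right)} = - (874800 + \left(-67\right)^{2} - -657270) = - (874800 + 4489 + 657270) = \left(-1\right) 1536559 = -1536559$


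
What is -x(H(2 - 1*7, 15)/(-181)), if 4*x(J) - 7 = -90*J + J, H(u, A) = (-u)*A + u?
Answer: -7497/724 ≈ -10.355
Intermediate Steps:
H(u, A) = u - A*u (H(u, A) = -A*u + u = u - A*u)
x(J) = 7/4 - 89*J/4 (x(J) = 7/4 + (-90*J + J)/4 = 7/4 + (-89*J)/4 = 7/4 - 89*J/4)
-x(H(2 - 1*7, 15)/(-181)) = -(7/4 - 89*(2 - 1*7)*(1 - 1*15)/(4*(-181))) = -(7/4 - 89*(2 - 7)*(1 - 15)*(-1)/(4*181)) = -(7/4 - 89*(-5*(-14))*(-1)/(4*181)) = -(7/4 - 3115*(-1)/(2*181)) = -(7/4 - 89/4*(-70/181)) = -(7/4 + 3115/362) = -1*7497/724 = -7497/724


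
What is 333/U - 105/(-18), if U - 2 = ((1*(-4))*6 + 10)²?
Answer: 248/33 ≈ 7.5152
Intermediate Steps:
U = 198 (U = 2 + ((1*(-4))*6 + 10)² = 2 + (-4*6 + 10)² = 2 + (-24 + 10)² = 2 + (-14)² = 2 + 196 = 198)
333/U - 105/(-18) = 333/198 - 105/(-18) = 333*(1/198) - 105*(-1/18) = 37/22 + 35/6 = 248/33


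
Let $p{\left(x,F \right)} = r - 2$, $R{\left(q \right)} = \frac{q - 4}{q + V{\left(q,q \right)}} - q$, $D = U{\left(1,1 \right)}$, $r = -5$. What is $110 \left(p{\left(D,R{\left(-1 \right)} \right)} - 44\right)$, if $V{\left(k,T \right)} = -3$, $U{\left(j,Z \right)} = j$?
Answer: $-5610$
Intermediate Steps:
$D = 1$
$R{\left(q \right)} = - q + \frac{-4 + q}{-3 + q}$ ($R{\left(q \right)} = \frac{q - 4}{q - 3} - q = \frac{-4 + q}{-3 + q} - q = - q + \frac{-4 + q}{-3 + q}$)
$p{\left(x,F \right)} = -7$ ($p{\left(x,F \right)} = -5 - 2 = -7$)
$110 \left(p{\left(D,R{\left(-1 \right)} \right)} - 44\right) = 110 \left(-7 - 44\right) = 110 \left(-51\right) = -5610$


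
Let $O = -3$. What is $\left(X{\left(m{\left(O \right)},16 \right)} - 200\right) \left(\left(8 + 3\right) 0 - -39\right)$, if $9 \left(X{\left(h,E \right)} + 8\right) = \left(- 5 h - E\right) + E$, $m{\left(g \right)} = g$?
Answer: $-8047$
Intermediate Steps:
$X{\left(h,E \right)} = -8 - \frac{5 h}{9}$ ($X{\left(h,E \right)} = -8 + \frac{\left(- 5 h - E\right) + E}{9} = -8 + \frac{\left(- E - 5 h\right) + E}{9} = -8 + \frac{\left(-5\right) h}{9} = -8 - \frac{5 h}{9}$)
$\left(X{\left(m{\left(O \right)},16 \right)} - 200\right) \left(\left(8 + 3\right) 0 - -39\right) = \left(\left(-8 - - \frac{5}{3}\right) - 200\right) \left(\left(8 + 3\right) 0 - -39\right) = \left(\left(-8 + \frac{5}{3}\right) - 200\right) \left(11 \cdot 0 + 39\right) = \left(- \frac{19}{3} - 200\right) \left(0 + 39\right) = \left(- \frac{619}{3}\right) 39 = -8047$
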